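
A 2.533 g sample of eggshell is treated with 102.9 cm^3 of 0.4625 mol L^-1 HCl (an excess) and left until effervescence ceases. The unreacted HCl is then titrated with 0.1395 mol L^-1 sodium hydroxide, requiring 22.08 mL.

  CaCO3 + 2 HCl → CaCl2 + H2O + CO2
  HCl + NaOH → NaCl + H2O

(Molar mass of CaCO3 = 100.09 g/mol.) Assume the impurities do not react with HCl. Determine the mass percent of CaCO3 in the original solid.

87.94 %

n(HCl) added = 0.1029 × 0.4625 = 0.04759 mol
n(NaOH) used in back-titration = 0.02208 × 0.1395 = 3.080 × 10^-3 mol
n(HCl) left over = 3.080 × 10^-3 mol (1:1 ratio)
n(HCl) consumed by analyte = 0.04759 − 3.080 × 10^-3 = 0.04451 mol
From the 1:2 ratio, n(CaCO3) = 1/2 × 0.04451 = 0.02226 mol
mass of CaCO3 = 0.02226 × 100.09 = 2.228 g
% CaCO3 = 2.228 / 2.533 × 100 = 87.94 %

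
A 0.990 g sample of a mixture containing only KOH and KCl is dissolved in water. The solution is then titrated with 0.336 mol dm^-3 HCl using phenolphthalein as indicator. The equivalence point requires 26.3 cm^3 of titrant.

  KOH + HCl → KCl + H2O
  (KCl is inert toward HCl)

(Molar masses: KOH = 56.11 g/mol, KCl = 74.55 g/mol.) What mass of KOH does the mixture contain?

0.496 g

n(HCl) = 0.0263 × 0.336 = 8.84 × 10^-3 mol
Let x = n(KOH), y = n(KCl).
Titrant: 1x = 8.84 × 10^-3;  mass: 56.11x + 74.55y = 0.990
Solving, x = 8.84 × 10^-3 mol, y = 6.63 × 10^-3 mol
mass of KOH = 8.84 × 10^-3 × 56.11 = 0.496 g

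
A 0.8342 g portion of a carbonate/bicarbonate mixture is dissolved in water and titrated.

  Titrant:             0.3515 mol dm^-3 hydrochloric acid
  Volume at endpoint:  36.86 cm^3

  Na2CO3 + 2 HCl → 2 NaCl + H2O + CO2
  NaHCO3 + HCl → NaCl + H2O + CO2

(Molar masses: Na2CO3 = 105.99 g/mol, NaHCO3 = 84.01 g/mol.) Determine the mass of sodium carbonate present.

0.4344 g

n(HCl) = 0.03686 × 0.3515 = 0.01296 mol
Let x = n(Na2CO3), y = n(NaHCO3).
Titrant: 2x + 1y = 0.01296;  mass: 105.99x + 84.01y = 0.8342
Solving, x = 4.099 × 10^-3 mol, y = 4.758 × 10^-3 mol
mass of Na2CO3 = 4.099 × 10^-3 × 105.99 = 0.4344 g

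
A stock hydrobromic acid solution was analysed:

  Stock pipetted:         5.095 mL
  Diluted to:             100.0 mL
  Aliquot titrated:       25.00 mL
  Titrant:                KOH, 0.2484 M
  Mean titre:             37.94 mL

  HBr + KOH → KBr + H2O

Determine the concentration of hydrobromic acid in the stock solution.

7.399 M

n(KOH) = 0.03794 × 0.2484 = 9.424 × 10^-3 mol
n(HBr) in the aliquot = 9.424 × 10^-3 mol (1:1 ratio)
[HBr]_dilute = 9.424 × 10^-3 / 0.02500 = 0.3770 mol/L
Dilution factor = 100.0 / 5.095 = 19.63
[HBr]_stock = 0.3770 × 19.63 = 7.399 mol/L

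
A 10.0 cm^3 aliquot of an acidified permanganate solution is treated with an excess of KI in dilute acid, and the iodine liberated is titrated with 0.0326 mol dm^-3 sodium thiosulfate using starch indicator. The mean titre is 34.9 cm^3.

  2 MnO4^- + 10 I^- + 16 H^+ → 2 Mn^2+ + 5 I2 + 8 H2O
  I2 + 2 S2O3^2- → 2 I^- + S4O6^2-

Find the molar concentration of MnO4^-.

n(S2O3^2-) = 0.0349 × 0.0326 = 1.14 × 10^-3 mol
n(I2) = n(S2O3^2-)/2 = 5.69 × 10^-4 mol
From the 2:5 ratio, n(MnO4^-) in the aliquot = 2/5 × 5.69 × 10^-4 = 2.28 × 10^-4 mol
[MnO4^-] = 2.28 × 10^-4 / 0.0100 = 0.0228 mol/L

0.0228 mol/L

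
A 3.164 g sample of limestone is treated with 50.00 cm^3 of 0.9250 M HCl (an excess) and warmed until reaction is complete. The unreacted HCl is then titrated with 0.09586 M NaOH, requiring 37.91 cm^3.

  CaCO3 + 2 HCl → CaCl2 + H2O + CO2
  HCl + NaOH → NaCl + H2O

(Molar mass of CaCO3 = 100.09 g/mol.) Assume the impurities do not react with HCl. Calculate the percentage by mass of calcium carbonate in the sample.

67.41 %

n(HCl) added = 0.05000 × 0.9250 = 0.04625 mol
n(NaOH) used in back-titration = 0.03791 × 0.09586 = 3.634 × 10^-3 mol
n(HCl) left over = 3.634 × 10^-3 mol (1:1 ratio)
n(HCl) consumed by analyte = 0.04625 − 3.634 × 10^-3 = 0.04262 mol
From the 1:2 ratio, n(CaCO3) = 1/2 × 0.04262 = 0.02131 mol
mass of CaCO3 = 0.02131 × 100.09 = 2.133 g
% CaCO3 = 2.133 / 3.164 × 100 = 67.41 %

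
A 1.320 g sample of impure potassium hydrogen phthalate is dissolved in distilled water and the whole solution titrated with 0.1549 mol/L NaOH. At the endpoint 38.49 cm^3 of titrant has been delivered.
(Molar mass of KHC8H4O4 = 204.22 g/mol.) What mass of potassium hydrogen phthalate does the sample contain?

1.218 g

KHC8H4O4 + NaOH → KNaC8H4O4 + H2O
n(NaOH) = 0.03849 L × 0.1549 mol/L = 5.962 × 10^-3 mol
n(KHC8H4O4) = 5.962 × 10^-3 mol (1:1 ratio)
mass of KHC8H4O4 = 5.962 × 10^-3 × 204.22 g/mol = 1.218 g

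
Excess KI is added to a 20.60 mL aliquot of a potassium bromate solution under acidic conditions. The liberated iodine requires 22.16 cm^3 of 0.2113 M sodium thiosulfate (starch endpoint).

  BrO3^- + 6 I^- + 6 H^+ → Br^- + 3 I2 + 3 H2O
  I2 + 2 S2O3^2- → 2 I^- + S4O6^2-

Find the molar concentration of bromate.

0.03788 M

n(S2O3^2-) = 0.02216 × 0.2113 = 4.682 × 10^-3 mol
n(I2) = n(S2O3^2-)/2 = 2.341 × 10^-3 mol
From the 1:3 ratio, n(BrO3^-) in the aliquot = 1/3 × 2.341 × 10^-3 = 7.804 × 10^-4 mol
[BrO3^-] = 7.804 × 10^-4 / 0.02060 = 0.03788 mol/L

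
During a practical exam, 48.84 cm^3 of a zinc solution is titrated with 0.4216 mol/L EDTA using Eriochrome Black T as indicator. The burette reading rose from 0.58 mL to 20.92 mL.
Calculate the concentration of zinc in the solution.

0.1756 mol/L

Zn^2+ + EDTA^4- → [Zn(EDTA)]^2-
n(EDTA) = 0.02034 L × 0.4216 mol/L = 8.575 × 10^-3 mol
n(Zn2+) = 8.575 × 10^-3 mol (1:1 mole ratio)
[Zn2+] = 8.575 × 10^-3 mol / 0.04884 L = 0.1756 mol/L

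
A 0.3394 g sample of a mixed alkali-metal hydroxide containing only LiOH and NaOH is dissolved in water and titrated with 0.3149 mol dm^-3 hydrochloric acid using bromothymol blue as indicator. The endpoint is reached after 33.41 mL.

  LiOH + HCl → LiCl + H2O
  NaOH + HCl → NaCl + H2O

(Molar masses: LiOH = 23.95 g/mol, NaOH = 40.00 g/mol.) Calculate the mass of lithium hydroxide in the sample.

0.1215 g

n(HCl) = 0.03341 × 0.3149 = 0.01052 mol
Let x = n(LiOH), y = n(NaOH).
Titrant: 1x + 1y = 0.01052;  mass: 23.95x + 40.00y = 0.3394
Solving, x = 5.074 × 10^-3 mol, y = 5.447 × 10^-3 mol
mass of LiOH = 5.074 × 10^-3 × 23.95 = 0.1215 g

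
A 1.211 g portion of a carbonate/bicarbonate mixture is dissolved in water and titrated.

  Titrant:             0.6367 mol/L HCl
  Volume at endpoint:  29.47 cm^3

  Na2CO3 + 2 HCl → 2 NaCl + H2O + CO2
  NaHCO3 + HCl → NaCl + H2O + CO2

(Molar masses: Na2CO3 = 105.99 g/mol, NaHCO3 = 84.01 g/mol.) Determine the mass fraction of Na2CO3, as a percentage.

51.55 %

n(HCl) = 0.02947 × 0.6367 = 0.01876 mol
Let x = n(Na2CO3), y = n(NaHCO3).
Titrant: 2x + 1y = 0.01876;  mass: 105.99x + 84.01y = 1.211
Solving, x = 5.890 × 10^-3 mol, y = 6.985 × 10^-3 mol
mass of Na2CO3 = 5.890 × 10^-3 × 105.99 = 0.6242 g
% Na2CO3 = 0.6242 / 1.211 × 100 = 51.55 %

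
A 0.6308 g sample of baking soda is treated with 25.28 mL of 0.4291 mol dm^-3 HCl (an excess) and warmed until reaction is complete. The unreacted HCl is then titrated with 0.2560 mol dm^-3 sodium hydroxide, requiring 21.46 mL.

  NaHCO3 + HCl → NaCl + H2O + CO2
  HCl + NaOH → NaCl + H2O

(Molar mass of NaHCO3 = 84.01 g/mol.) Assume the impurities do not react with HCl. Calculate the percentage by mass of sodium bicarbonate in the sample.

71.30 %

n(HCl) added = 0.02528 × 0.4291 = 0.01085 mol
n(NaOH) used in back-titration = 0.02146 × 0.2560 = 5.494 × 10^-3 mol
n(HCl) left over = 5.494 × 10^-3 mol (1:1 ratio)
n(HCl) consumed by analyte = 0.01085 − 5.494 × 10^-3 = 5.354 × 10^-3 mol
n(NaHCO3) = 5.354 × 10^-3 mol (1:1 ratio)
mass of NaHCO3 = 5.354 × 10^-3 × 84.01 = 0.4498 g
% NaHCO3 = 0.4498 / 0.6308 × 100 = 71.30 %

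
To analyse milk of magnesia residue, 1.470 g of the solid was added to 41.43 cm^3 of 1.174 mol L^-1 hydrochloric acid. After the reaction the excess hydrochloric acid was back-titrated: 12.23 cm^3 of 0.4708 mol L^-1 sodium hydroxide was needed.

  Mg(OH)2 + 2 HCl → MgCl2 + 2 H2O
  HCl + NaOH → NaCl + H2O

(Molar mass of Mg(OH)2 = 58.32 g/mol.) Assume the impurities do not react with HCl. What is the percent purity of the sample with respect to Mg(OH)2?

n(HCl) added = 0.04143 × 1.174 = 0.04864 mol
n(NaOH) used in back-titration = 0.01223 × 0.4708 = 5.758 × 10^-3 mol
n(HCl) left over = 5.758 × 10^-3 mol (1:1 ratio)
n(HCl) consumed by analyte = 0.04864 − 5.758 × 10^-3 = 0.04288 mol
From the 1:2 ratio, n(Mg(OH)2) = 1/2 × 0.04288 = 0.02144 mol
mass of Mg(OH)2 = 0.02144 × 58.32 = 1.250 g
% Mg(OH)2 = 1.250 / 1.470 × 100 = 85.06 %

85.06 %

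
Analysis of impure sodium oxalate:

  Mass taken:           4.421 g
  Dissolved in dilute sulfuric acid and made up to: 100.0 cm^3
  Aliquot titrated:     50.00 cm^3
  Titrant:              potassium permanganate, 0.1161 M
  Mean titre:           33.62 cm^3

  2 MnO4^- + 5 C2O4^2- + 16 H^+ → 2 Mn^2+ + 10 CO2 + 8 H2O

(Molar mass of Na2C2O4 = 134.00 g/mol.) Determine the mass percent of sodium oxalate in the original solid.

59.15 %

n(KMnO4) per titration = 0.03362 × 0.1161 = 3.903 × 10^-3 mol
From the 5:2 ratio, n(Na2C2O4) in each aliquot = 5/2 × 3.903 × 10^-3 = 9.758 × 10^-3 mol
n(Na2C2O4) in the whole flask = 9.758 × 10^-3 × 100.0/50.00 = 0.01952 mol
mass of Na2C2O4 = 0.01952 × 134.00 = 2.615 g
% Na2C2O4 = 2.615 / 4.421 × 100 = 59.15 %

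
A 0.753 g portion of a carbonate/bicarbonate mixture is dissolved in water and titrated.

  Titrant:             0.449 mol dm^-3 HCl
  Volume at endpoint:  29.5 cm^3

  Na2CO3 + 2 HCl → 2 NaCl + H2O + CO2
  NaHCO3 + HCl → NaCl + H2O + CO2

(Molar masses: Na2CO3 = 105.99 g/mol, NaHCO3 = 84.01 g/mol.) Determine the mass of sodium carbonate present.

n(HCl) = 0.0295 × 0.449 = 0.0132 mol
Let x = n(Na2CO3), y = n(NaHCO3).
Titrant: 2x + 1y = 0.0132;  mass: 105.99x + 84.01y = 0.753
Solving, x = 5.80 × 10^-3 mol, y = 1.65 × 10^-3 mol
mass of Na2CO3 = 5.80 × 10^-3 × 105.99 = 0.615 g

0.615 g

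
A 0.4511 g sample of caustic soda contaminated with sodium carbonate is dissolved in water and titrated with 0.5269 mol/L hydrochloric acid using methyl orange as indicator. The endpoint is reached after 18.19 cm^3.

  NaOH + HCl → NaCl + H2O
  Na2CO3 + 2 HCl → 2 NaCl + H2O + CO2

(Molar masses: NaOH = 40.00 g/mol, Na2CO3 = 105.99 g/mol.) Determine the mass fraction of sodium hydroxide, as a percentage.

38.77 %

n(HCl) = 0.01819 × 0.5269 = 9.584 × 10^-3 mol
Let x = n(NaOH), y = n(Na2CO3).
Titrant: 1x + 2y = 9.584 × 10^-3;  mass: 40.00x + 105.99y = 0.4511
Solving, x = 4.372 × 10^-3 mol, y = 2.606 × 10^-3 mol
mass of NaOH = 4.372 × 10^-3 × 40.00 = 0.1749 g
% NaOH = 0.1749 / 0.4511 × 100 = 38.77 %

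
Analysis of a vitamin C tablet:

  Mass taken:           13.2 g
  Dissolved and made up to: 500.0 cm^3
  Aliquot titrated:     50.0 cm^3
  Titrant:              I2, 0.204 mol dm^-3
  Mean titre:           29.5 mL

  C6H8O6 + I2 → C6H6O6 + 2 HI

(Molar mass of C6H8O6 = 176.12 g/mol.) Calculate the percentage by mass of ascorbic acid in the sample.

n(I2) per titration = 0.0295 × 0.204 = 6.02 × 10^-3 mol
n(C6H8O6) in each aliquot = 6.02 × 10^-3 mol (1:1 ratio)
n(C6H8O6) in the whole flask = 6.02 × 10^-3 × 500.0/50.0 = 0.0602 mol
mass of C6H8O6 = 0.0602 × 176.12 = 10.6 g
% C6H8O6 = 10.6 / 13.2 × 100 = 80.3 %

80.3 %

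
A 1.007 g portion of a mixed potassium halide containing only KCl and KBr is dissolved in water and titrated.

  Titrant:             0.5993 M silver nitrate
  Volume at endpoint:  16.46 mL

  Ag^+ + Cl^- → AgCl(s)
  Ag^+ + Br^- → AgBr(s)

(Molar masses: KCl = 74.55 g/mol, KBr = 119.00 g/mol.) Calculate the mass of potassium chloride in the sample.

n(AgNO3) = 0.01646 × 0.5993 = 9.864 × 10^-3 mol
Let x = n(KCl), y = n(KBr).
Titrant: 1x + 1y = 9.864 × 10^-3;  mass: 74.55x + 119.00y = 1.007
Solving, x = 3.754 × 10^-3 mol, y = 6.110 × 10^-3 mol
mass of KCl = 3.754 × 10^-3 × 74.55 = 0.2799 g

0.2799 g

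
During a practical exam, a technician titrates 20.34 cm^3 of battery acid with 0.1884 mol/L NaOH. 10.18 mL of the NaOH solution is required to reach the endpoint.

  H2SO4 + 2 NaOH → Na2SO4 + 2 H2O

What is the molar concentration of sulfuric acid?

n(NaOH) = 0.01018 L × 0.1884 mol/L = 1.918 × 10^-3 mol
From the 1:2 mole ratio, n(H2SO4) = 1/2 × 1.918 × 10^-3 = 9.590 × 10^-4 mol
[H2SO4] = 9.590 × 10^-4 mol / 0.02034 L = 0.04715 mol/L

0.04715 mol/L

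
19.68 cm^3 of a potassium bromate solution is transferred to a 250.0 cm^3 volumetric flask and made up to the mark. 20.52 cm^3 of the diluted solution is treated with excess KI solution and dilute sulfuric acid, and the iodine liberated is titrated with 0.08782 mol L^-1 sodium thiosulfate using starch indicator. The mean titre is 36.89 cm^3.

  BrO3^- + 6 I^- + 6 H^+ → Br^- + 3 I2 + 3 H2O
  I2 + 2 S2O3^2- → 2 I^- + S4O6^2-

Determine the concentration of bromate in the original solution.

0.3343 mol/L

n(S2O3^2-) = 0.03689 × 0.08782 = 3.240 × 10^-3 mol
n(I2) = n(S2O3^2-)/2 = 1.620 × 10^-3 mol
From the 1:3 ratio, n(BrO3^-) in the aliquot = 1/3 × 1.620 × 10^-3 = 5.399 × 10^-4 mol
[BrO3^-]_dilute = 5.399 × 10^-4 / 0.02052 = 0.02631 mol/L
[BrO3^-]_original = 0.02631 × 250.0/19.68 = 0.3343 mol/L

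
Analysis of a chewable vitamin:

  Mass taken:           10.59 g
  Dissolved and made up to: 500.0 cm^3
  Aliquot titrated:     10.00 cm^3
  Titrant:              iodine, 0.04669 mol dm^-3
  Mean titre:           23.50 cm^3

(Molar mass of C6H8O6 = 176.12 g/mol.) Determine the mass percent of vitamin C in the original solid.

C6H8O6 + I2 → C6H6O6 + 2 HI
n(I2) per titration = 0.02350 × 0.04669 = 1.097 × 10^-3 mol
n(C6H8O6) in each aliquot = 1.097 × 10^-3 mol (1:1 ratio)
n(C6H8O6) in the whole flask = 1.097 × 10^-3 × 500.0/10.00 = 0.05486 mol
mass of C6H8O6 = 0.05486 × 176.12 = 9.662 g
% C6H8O6 = 9.662 / 10.59 × 100 = 91.24 %

91.24 %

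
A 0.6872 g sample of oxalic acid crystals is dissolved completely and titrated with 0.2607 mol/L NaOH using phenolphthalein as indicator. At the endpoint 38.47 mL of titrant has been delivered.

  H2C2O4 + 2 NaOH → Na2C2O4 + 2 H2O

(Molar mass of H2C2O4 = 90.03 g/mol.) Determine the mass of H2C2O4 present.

0.4515 g

n(NaOH) = 0.03847 L × 0.2607 mol/L = 0.01003 mol
From the 1:2 ratio, n(H2C2O4) = 1/2 × 0.01003 = 5.015 × 10^-3 mol
mass of H2C2O4 = 5.015 × 10^-3 × 90.03 g/mol = 0.4515 g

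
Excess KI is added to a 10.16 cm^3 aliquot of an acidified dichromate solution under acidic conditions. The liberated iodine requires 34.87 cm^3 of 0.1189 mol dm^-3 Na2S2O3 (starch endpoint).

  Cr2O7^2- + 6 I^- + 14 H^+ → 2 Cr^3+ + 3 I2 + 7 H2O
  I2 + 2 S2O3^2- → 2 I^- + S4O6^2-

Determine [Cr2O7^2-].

n(S2O3^2-) = 0.03487 × 0.1189 = 4.146 × 10^-3 mol
n(I2) = n(S2O3^2-)/2 = 2.073 × 10^-3 mol
From the 1:3 ratio, n(Cr2O7^2-) in the aliquot = 1/3 × 2.073 × 10^-3 = 6.910 × 10^-4 mol
[Cr2O7^2-] = 6.910 × 10^-4 / 0.01016 = 0.06801 mol/L

0.06801 mol/L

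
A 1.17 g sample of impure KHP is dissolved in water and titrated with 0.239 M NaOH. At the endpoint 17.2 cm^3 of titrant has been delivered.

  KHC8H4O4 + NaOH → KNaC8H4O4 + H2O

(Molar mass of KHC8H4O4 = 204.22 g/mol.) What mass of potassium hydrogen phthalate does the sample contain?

0.840 g

n(NaOH) = 0.0172 L × 0.239 mol/L = 4.11 × 10^-3 mol
n(KHC8H4O4) = 4.11 × 10^-3 mol (1:1 ratio)
mass of KHC8H4O4 = 4.11 × 10^-3 × 204.22 g/mol = 0.840 g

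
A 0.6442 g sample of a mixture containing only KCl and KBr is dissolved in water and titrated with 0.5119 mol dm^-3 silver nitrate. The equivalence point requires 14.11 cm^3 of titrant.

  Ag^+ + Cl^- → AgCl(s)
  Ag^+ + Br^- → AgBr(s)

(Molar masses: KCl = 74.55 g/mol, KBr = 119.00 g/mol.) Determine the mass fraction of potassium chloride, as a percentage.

n(AgNO3) = 0.01411 × 0.5119 = 7.223 × 10^-3 mol
Let x = n(KCl), y = n(KBr).
Titrant: 1x + 1y = 7.223 × 10^-3;  mass: 74.55x + 119.00y = 0.6442
Solving, x = 4.844 × 10^-3 mol, y = 2.379 × 10^-3 mol
mass of KCl = 4.844 × 10^-3 × 74.55 = 0.3611 g
% KCl = 0.3611 / 0.6442 × 100 = 56.06 %

56.06 %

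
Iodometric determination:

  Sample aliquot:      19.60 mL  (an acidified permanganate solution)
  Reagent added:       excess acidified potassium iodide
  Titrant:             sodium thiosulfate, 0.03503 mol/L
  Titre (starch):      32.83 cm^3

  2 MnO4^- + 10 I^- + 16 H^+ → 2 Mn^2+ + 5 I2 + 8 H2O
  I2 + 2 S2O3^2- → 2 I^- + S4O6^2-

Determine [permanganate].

0.01174 mol/L

n(S2O3^2-) = 0.03283 × 0.03503 = 1.150 × 10^-3 mol
n(I2) = n(S2O3^2-)/2 = 5.750 × 10^-4 mol
From the 2:5 ratio, n(MnO4^-) in the aliquot = 2/5 × 5.750 × 10^-4 = 2.300 × 10^-4 mol
[MnO4^-] = 2.300 × 10^-4 / 0.01960 = 0.01174 mol/L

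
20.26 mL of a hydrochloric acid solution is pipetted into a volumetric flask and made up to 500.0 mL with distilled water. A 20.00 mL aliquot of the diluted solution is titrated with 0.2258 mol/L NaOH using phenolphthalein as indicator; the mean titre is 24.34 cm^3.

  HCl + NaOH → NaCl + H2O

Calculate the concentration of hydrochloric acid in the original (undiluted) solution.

n(NaOH) = 0.02434 × 0.2258 = 5.496 × 10^-3 mol
n(HCl) in the aliquot = 5.496 × 10^-3 mol (1:1 ratio)
[HCl]_dilute = 5.496 × 10^-3 / 0.02000 = 0.2748 mol/L
Dilution factor = 500.0 / 20.26 = 24.68
[HCl]_stock = 0.2748 × 24.68 = 6.782 mol/L

6.782 mol/L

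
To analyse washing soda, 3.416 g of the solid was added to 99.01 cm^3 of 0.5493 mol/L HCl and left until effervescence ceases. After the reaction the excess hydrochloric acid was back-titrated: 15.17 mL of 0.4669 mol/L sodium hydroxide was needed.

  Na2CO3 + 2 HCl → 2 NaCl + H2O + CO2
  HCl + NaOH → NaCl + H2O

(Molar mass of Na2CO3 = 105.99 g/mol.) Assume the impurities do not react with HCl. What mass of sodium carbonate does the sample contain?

n(HCl) added = 0.09901 × 0.5493 = 0.05439 mol
n(NaOH) used in back-titration = 0.01517 × 0.4669 = 7.083 × 10^-3 mol
n(HCl) left over = 7.083 × 10^-3 mol (1:1 ratio)
n(HCl) consumed by analyte = 0.05439 − 7.083 × 10^-3 = 0.04730 mol
From the 1:2 ratio, n(Na2CO3) = 1/2 × 0.04730 = 0.02365 mol
mass of Na2CO3 = 0.02365 × 105.99 = 2.507 g

2.507 g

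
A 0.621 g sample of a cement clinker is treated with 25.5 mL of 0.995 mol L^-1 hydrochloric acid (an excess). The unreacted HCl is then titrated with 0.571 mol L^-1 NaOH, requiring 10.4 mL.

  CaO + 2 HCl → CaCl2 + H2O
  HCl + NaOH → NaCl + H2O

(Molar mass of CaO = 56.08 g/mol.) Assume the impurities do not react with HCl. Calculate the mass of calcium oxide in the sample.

0.545 g

n(HCl) added = 0.0255 × 0.995 = 0.0254 mol
n(NaOH) used in back-titration = 0.0104 × 0.571 = 5.94 × 10^-3 mol
n(HCl) left over = 5.94 × 10^-3 mol (1:1 ratio)
n(HCl) consumed by analyte = 0.0254 − 5.94 × 10^-3 = 0.0194 mol
From the 1:2 ratio, n(CaO) = 1/2 × 0.0194 = 9.72 × 10^-3 mol
mass of CaO = 9.72 × 10^-3 × 56.08 = 0.545 g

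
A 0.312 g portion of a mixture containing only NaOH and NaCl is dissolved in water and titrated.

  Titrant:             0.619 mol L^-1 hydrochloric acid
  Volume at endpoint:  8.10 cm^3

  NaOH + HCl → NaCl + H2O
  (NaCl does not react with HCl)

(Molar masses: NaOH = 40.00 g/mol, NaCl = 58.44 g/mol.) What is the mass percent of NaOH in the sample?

64.3 %

n(HCl) = 0.00810 × 0.619 = 5.01 × 10^-3 mol
Let x = n(NaOH), y = n(NaCl).
Titrant: 1x = 5.01 × 10^-3;  mass: 40.00x + 58.44y = 0.312
Solving, x = 5.01 × 10^-3 mol, y = 1.91 × 10^-3 mol
mass of NaOH = 5.01 × 10^-3 × 40.00 = 0.201 g
% NaOH = 0.201 / 0.312 × 100 = 64.3 %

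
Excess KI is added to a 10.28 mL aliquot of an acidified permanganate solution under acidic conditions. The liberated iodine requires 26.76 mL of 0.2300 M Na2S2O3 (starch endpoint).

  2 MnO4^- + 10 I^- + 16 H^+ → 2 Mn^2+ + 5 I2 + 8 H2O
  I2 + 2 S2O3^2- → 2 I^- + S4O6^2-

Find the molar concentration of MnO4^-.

0.1197 M

n(S2O3^2-) = 0.02676 × 0.2300 = 6.155 × 10^-3 mol
n(I2) = n(S2O3^2-)/2 = 3.077 × 10^-3 mol
From the 2:5 ratio, n(MnO4^-) in the aliquot = 2/5 × 3.077 × 10^-3 = 1.231 × 10^-3 mol
[MnO4^-] = 1.231 × 10^-3 / 0.01028 = 0.1197 mol/L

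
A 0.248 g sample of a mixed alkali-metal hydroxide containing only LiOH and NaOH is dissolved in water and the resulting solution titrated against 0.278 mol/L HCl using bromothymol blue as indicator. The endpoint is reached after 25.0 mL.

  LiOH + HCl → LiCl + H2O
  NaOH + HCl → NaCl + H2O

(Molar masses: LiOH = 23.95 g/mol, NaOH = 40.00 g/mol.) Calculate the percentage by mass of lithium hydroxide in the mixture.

n(HCl) = 0.0250 × 0.278 = 6.95 × 10^-3 mol
Let x = n(LiOH), y = n(NaOH).
Titrant: 1x + 1y = 6.95 × 10^-3;  mass: 23.95x + 40.00y = 0.248
Solving, x = 1.87 × 10^-3 mol, y = 5.08 × 10^-3 mol
mass of LiOH = 1.87 × 10^-3 × 23.95 = 0.0448 g
% LiOH = 0.0448 / 0.248 × 100 = 18.1 %

18.1 %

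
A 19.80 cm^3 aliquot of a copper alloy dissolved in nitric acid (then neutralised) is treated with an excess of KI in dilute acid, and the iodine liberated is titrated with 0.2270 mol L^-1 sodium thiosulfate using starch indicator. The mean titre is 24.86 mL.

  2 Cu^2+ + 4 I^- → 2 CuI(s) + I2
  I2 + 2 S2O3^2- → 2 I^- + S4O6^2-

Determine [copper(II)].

n(S2O3^2-) = 0.02486 × 0.2270 = 5.643 × 10^-3 mol
n(I2) = n(S2O3^2-)/2 = 2.822 × 10^-3 mol
From the 2:1 ratio, n(Cu2+) in the aliquot = 2/1 × 2.822 × 10^-3 = 5.643 × 10^-3 mol
[Cu2+] = 5.643 × 10^-3 / 0.01980 = 0.2850 mol/L

0.2850 mol/L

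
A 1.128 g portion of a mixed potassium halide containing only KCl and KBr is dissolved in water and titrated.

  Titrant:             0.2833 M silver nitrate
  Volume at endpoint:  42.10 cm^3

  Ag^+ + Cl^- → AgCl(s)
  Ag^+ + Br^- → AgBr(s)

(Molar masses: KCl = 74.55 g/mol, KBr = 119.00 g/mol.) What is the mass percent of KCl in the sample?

43.31 %

n(AgNO3) = 0.04210 × 0.2833 = 0.01193 mol
Let x = n(KCl), y = n(KBr).
Titrant: 1x + 1y = 0.01193;  mass: 74.55x + 119.00y = 1.128
Solving, x = 6.554 × 10^-3 mol, y = 5.373 × 10^-3 mol
mass of KCl = 6.554 × 10^-3 × 74.55 = 0.4886 g
% KCl = 0.4886 / 1.128 × 100 = 43.31 %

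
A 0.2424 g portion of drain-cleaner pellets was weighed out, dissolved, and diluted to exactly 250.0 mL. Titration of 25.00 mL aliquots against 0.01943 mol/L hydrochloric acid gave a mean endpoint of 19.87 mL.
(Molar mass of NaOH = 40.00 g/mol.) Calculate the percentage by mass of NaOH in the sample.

NaOH + HCl → NaCl + H2O
n(HCl) per titration = 0.01987 × 0.01943 = 3.861 × 10^-4 mol
n(NaOH) in each aliquot = 3.861 × 10^-4 mol (1:1 ratio)
n(NaOH) in the whole flask = 3.861 × 10^-4 × 250.0/25.00 = 3.861 × 10^-3 mol
mass of NaOH = 3.861 × 10^-3 × 40.00 = 0.1544 g
% NaOH = 0.1544 / 0.2424 × 100 = 63.71 %

63.71 %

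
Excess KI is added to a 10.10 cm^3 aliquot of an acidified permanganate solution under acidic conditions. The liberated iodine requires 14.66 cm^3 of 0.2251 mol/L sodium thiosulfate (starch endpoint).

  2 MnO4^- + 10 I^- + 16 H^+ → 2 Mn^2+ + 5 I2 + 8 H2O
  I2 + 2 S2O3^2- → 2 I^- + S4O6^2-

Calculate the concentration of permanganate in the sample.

0.06535 mol/L

n(S2O3^2-) = 0.01466 × 0.2251 = 3.300 × 10^-3 mol
n(I2) = n(S2O3^2-)/2 = 1.650 × 10^-3 mol
From the 2:5 ratio, n(MnO4^-) in the aliquot = 2/5 × 1.650 × 10^-3 = 6.600 × 10^-4 mol
[MnO4^-] = 6.600 × 10^-4 / 0.01010 = 0.06535 mol/L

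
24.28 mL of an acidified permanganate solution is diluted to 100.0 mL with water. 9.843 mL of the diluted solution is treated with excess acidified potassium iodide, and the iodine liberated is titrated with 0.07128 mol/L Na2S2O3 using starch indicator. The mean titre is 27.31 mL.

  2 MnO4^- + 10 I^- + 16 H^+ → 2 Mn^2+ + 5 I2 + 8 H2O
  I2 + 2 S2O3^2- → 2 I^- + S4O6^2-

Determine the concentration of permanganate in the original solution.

0.1629 mol/L

n(S2O3^2-) = 0.02731 × 0.07128 = 1.947 × 10^-3 mol
n(I2) = n(S2O3^2-)/2 = 9.733 × 10^-4 mol
From the 2:5 ratio, n(MnO4^-) in the aliquot = 2/5 × 9.733 × 10^-4 = 3.893 × 10^-4 mol
[MnO4^-]_dilute = 3.893 × 10^-4 / 0.009843 = 0.03955 mol/L
[MnO4^-]_original = 0.03955 × 100.0/24.28 = 0.1629 mol/L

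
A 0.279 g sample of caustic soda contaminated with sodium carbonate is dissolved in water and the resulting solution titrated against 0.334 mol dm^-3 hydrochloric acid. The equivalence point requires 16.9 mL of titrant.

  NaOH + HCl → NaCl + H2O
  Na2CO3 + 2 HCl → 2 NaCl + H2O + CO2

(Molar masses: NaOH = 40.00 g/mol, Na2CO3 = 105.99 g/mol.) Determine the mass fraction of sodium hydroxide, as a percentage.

22.2 %

n(HCl) = 0.0169 × 0.334 = 5.64 × 10^-3 mol
Let x = n(NaOH), y = n(Na2CO3).
Titrant: 1x + 2y = 5.64 × 10^-3;  mass: 40.00x + 105.99y = 0.279
Solving, x = 1.55 × 10^-3 mol, y = 2.05 × 10^-3 mol
mass of NaOH = 1.55 × 10^-3 × 40.00 = 0.0620 g
% NaOH = 0.0620 / 0.279 × 100 = 22.2 %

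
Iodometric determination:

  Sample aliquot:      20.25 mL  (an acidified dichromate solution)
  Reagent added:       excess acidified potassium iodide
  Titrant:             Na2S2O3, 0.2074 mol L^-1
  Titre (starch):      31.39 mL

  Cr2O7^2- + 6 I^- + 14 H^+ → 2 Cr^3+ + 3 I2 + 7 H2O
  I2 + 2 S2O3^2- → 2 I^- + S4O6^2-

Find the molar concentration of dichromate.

0.05358 mol/L

n(S2O3^2-) = 0.03139 × 0.2074 = 6.510 × 10^-3 mol
n(I2) = n(S2O3^2-)/2 = 3.255 × 10^-3 mol
From the 1:3 ratio, n(Cr2O7^2-) in the aliquot = 1/3 × 3.255 × 10^-3 = 1.085 × 10^-3 mol
[Cr2O7^2-] = 1.085 × 10^-3 / 0.02025 = 0.05358 mol/L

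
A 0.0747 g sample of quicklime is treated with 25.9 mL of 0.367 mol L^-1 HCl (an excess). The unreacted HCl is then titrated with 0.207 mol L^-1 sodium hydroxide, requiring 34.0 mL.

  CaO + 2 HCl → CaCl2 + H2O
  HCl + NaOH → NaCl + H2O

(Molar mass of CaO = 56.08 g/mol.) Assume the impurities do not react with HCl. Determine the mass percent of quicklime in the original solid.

92.6 %

n(HCl) added = 0.0259 × 0.367 = 9.51 × 10^-3 mol
n(NaOH) used in back-titration = 0.0340 × 0.207 = 7.04 × 10^-3 mol
n(HCl) left over = 7.04 × 10^-3 mol (1:1 ratio)
n(HCl) consumed by analyte = 9.51 × 10^-3 − 7.04 × 10^-3 = 2.47 × 10^-3 mol
From the 1:2 ratio, n(CaO) = 1/2 × 2.47 × 10^-3 = 1.23 × 10^-3 mol
mass of CaO = 1.23 × 10^-3 × 56.08 = 0.0692 g
% CaO = 0.0692 / 0.0747 × 100 = 92.6 %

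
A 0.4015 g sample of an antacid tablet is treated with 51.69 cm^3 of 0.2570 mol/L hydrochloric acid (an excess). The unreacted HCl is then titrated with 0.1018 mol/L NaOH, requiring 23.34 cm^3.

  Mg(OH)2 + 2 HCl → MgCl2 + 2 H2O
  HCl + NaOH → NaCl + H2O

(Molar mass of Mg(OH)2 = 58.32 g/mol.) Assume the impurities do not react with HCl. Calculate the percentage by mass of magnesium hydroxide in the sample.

n(HCl) added = 0.05169 × 0.2570 = 0.01328 mol
n(NaOH) used in back-titration = 0.02334 × 0.1018 = 2.376 × 10^-3 mol
n(HCl) left over = 2.376 × 10^-3 mol (1:1 ratio)
n(HCl) consumed by analyte = 0.01328 − 2.376 × 10^-3 = 0.01091 mol
From the 1:2 ratio, n(Mg(OH)2) = 1/2 × 0.01091 = 5.454 × 10^-3 mol
mass of Mg(OH)2 = 5.454 × 10^-3 × 58.32 = 0.3181 g
% Mg(OH)2 = 0.3181 / 0.4015 × 100 = 79.22 %

79.22 %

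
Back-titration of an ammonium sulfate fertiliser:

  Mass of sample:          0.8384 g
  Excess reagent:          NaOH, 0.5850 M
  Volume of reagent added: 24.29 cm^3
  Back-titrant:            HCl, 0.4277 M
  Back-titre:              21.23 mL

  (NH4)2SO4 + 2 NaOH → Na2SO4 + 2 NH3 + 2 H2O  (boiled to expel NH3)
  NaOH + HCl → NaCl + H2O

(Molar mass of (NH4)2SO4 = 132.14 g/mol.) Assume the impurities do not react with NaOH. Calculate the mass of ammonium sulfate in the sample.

n(NaOH) added = 0.02429 × 0.5850 = 0.01421 mol
n(HCl) used in back-titration = 0.02123 × 0.4277 = 9.080 × 10^-3 mol
n(NaOH) left over = 9.080 × 10^-3 mol (1:1 ratio)
n(NaOH) consumed by analyte = 0.01421 − 9.080 × 10^-3 = 5.130 × 10^-3 mol
From the 1:2 ratio, n((NH4)2SO4) = 1/2 × 5.130 × 10^-3 = 2.565 × 10^-3 mol
mass of (NH4)2SO4 = 2.565 × 10^-3 × 132.14 = 0.3389 g

0.3389 g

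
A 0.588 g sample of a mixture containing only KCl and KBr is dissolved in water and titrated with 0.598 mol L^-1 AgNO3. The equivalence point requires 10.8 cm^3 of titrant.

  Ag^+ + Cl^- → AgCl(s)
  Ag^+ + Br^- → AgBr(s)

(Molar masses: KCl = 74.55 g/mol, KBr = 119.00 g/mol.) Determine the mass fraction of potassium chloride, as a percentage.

n(AgNO3) = 0.0108 × 0.598 = 6.46 × 10^-3 mol
Let x = n(KCl), y = n(KBr).
Titrant: 1x + 1y = 6.46 × 10^-3;  mass: 74.55x + 119.00y = 0.588
Solving, x = 4.06 × 10^-3 mol, y = 2.40 × 10^-3 mol
mass of KCl = 4.06 × 10^-3 × 74.55 = 0.303 g
% KCl = 0.303 / 0.588 × 100 = 51.5 %

51.5 %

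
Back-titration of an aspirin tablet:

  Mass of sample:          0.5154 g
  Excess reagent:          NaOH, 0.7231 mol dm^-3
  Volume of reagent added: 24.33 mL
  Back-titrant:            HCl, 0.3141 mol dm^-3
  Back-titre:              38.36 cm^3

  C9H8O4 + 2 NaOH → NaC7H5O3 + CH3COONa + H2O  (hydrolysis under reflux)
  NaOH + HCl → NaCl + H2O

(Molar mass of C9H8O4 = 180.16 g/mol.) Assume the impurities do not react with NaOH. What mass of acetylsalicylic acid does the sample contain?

n(NaOH) added = 0.02433 × 0.7231 = 0.01759 mol
n(HCl) used in back-titration = 0.03836 × 0.3141 = 0.01205 mol
n(NaOH) left over = 0.01205 mol (1:1 ratio)
n(NaOH) consumed by analyte = 0.01759 − 0.01205 = 5.544 × 10^-3 mol
From the 1:2 ratio, n(C9H8O4) = 1/2 × 5.544 × 10^-3 = 2.772 × 10^-3 mol
mass of C9H8O4 = 2.772 × 10^-3 × 180.16 = 0.4994 g

0.4994 g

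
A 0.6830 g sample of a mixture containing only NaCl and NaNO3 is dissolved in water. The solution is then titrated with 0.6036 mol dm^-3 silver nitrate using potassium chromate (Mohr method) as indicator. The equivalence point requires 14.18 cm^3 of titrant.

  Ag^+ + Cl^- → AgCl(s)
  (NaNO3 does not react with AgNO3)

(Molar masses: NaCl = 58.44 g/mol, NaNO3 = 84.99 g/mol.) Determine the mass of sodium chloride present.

n(AgNO3) = 0.01418 × 0.6036 = 8.559 × 10^-3 mol
Let x = n(NaCl), y = n(NaNO3).
Titrant: 1x = 8.559 × 10^-3;  mass: 58.44x + 84.99y = 0.6830
Solving, x = 8.559 × 10^-3 mol, y = 2.151 × 10^-3 mol
mass of NaCl = 8.559 × 10^-3 × 58.44 = 0.5002 g

0.5002 g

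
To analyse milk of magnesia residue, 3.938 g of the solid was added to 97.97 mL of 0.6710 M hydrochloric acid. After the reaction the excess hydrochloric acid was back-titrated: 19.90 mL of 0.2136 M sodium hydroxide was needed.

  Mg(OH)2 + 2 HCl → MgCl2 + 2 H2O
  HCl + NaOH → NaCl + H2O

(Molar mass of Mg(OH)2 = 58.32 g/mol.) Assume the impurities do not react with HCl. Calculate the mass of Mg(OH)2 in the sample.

1.793 g

n(HCl) added = 0.09797 × 0.6710 = 0.06574 mol
n(NaOH) used in back-titration = 0.01990 × 0.2136 = 4.251 × 10^-3 mol
n(HCl) left over = 4.251 × 10^-3 mol (1:1 ratio)
n(HCl) consumed by analyte = 0.06574 − 4.251 × 10^-3 = 0.06149 mol
From the 1:2 ratio, n(Mg(OH)2) = 1/2 × 0.06149 = 0.03074 mol
mass of Mg(OH)2 = 0.03074 × 58.32 = 1.793 g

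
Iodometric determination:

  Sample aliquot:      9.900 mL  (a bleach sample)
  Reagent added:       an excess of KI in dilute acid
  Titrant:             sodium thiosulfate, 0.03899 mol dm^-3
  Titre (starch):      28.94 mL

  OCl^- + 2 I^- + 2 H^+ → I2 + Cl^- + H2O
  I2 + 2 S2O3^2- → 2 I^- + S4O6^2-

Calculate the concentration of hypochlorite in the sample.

0.05699 mol/L

n(S2O3^2-) = 0.02894 × 0.03899 = 1.128 × 10^-3 mol
n(I2) = n(S2O3^2-)/2 = 5.642 × 10^-4 mol
n(OCl^-) in the aliquot = 5.642 × 10^-4 mol (1:1 ratio)
[OCl^-] = 5.642 × 10^-4 / 0.009900 = 0.05699 mol/L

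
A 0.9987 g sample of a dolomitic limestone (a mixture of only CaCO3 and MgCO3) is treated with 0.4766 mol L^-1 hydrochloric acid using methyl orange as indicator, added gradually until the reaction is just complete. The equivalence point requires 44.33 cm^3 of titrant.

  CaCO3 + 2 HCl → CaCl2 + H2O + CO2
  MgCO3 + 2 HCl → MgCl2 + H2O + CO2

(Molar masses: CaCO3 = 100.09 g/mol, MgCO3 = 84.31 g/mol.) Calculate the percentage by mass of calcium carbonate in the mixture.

68.63 %

n(HCl) = 0.04433 × 0.4766 = 0.02113 mol
Let x = n(CaCO3), y = n(MgCO3).
Titrant: 2x + 2y = 0.02113;  mass: 100.09x + 84.31y = 0.9987
Solving, x = 6.848 × 10^-3 mol, y = 3.716 × 10^-3 mol
mass of CaCO3 = 6.848 × 10^-3 × 100.09 = 0.6854 g
% CaCO3 = 0.6854 / 0.9987 × 100 = 68.63 %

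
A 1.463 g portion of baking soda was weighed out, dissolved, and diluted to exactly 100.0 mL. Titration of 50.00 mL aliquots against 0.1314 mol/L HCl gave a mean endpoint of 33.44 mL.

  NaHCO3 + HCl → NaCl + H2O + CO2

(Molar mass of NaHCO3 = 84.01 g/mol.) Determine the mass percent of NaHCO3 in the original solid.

n(HCl) per titration = 0.03344 × 0.1314 = 4.394 × 10^-3 mol
n(NaHCO3) in each aliquot = 4.394 × 10^-3 mol (1:1 ratio)
n(NaHCO3) in the whole flask = 4.394 × 10^-3 × 100.0/50.00 = 8.788 × 10^-3 mol
mass of NaHCO3 = 8.788 × 10^-3 × 84.01 = 0.7383 g
% NaHCO3 = 0.7383 / 1.463 × 100 = 50.46 %

50.46 %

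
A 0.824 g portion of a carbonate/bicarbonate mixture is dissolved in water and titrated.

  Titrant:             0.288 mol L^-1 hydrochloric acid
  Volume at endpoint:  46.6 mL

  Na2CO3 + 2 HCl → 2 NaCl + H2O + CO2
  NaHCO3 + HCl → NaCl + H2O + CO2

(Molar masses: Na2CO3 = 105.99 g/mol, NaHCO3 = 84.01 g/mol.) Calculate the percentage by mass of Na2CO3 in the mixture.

62.9 %

n(HCl) = 0.0466 × 0.288 = 0.0134 mol
Let x = n(Na2CO3), y = n(NaHCO3).
Titrant: 2x + 1y = 0.0134;  mass: 105.99x + 84.01y = 0.824
Solving, x = 4.89 × 10^-3 mol, y = 3.64 × 10^-3 mol
mass of Na2CO3 = 4.89 × 10^-3 × 105.99 = 0.519 g
% Na2CO3 = 0.519 / 0.824 × 100 = 62.9 %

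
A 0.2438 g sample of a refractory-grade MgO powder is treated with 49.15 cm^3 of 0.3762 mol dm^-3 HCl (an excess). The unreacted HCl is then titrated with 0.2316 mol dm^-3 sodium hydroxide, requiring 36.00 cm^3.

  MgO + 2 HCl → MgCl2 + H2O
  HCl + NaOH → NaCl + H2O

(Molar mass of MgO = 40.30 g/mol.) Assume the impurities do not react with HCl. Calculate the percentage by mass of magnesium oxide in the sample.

83.91 %

n(HCl) added = 0.04915 × 0.3762 = 0.01849 mol
n(NaOH) used in back-titration = 0.03600 × 0.2316 = 8.338 × 10^-3 mol
n(HCl) left over = 8.338 × 10^-3 mol (1:1 ratio)
n(HCl) consumed by analyte = 0.01849 − 8.338 × 10^-3 = 0.01015 mol
From the 1:2 ratio, n(MgO) = 1/2 × 0.01015 = 5.076 × 10^-3 mol
mass of MgO = 5.076 × 10^-3 × 40.30 = 0.2046 g
% MgO = 0.2046 / 0.2438 × 100 = 83.91 %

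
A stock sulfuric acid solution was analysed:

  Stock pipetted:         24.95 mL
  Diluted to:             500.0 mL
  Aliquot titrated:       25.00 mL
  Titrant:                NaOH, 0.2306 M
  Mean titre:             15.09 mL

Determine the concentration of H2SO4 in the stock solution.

H2SO4 + 2 NaOH → Na2SO4 + 2 H2O
n(NaOH) = 0.01509 × 0.2306 = 3.480 × 10^-3 mol
From the 1:2 ratio, n(H2SO4) in the aliquot = 1/2 × 3.480 × 10^-3 = 1.740 × 10^-3 mol
[H2SO4]_dilute = 1.740 × 10^-3 / 0.02500 = 0.06960 mol/L
Dilution factor = 500.0 / 24.95 = 20.04
[H2SO4]_stock = 0.06960 × 20.04 = 1.395 mol/L

1.395 M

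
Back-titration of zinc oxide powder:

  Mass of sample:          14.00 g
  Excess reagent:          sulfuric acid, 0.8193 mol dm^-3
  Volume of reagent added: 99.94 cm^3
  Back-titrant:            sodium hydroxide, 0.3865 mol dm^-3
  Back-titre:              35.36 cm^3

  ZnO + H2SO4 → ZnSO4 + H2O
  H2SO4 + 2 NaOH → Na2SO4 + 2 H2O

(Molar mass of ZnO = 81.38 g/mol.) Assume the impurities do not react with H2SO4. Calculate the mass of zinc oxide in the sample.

6.107 g

n(H2SO4) added = 0.09994 × 0.8193 = 0.08188 mol
n(NaOH) used in back-titration = 0.03536 × 0.3865 = 0.01367 mol
From the 1:2 ratio, n(H2SO4) left over = 1/2 × 0.01367 = 6.833 × 10^-3 mol
n(H2SO4) consumed by analyte = 0.08188 − 6.833 × 10^-3 = 0.07505 mol
n(ZnO) = 0.07505 mol (1:1 ratio)
mass of ZnO = 0.07505 × 81.38 = 6.107 g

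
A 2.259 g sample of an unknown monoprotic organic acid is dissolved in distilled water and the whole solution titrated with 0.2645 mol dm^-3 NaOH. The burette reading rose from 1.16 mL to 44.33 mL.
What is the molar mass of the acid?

n(NaOH) = 0.04317 L × 0.2645 mol/L = 0.01142 mol
n(HA) = 0.01142 mol (1:1 ratio)
M = m / n = 2.259 g / 0.01142 mol = 197.8 g/mol

197.8 g/mol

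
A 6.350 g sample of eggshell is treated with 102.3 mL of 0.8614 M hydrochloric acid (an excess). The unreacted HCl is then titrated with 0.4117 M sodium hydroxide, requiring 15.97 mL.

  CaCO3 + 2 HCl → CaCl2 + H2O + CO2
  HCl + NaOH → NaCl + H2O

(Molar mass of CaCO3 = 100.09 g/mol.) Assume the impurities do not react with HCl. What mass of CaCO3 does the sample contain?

n(HCl) added = 0.1023 × 0.8614 = 0.08812 mol
n(NaOH) used in back-titration = 0.01597 × 0.4117 = 6.575 × 10^-3 mol
n(HCl) left over = 6.575 × 10^-3 mol (1:1 ratio)
n(HCl) consumed by analyte = 0.08812 − 6.575 × 10^-3 = 0.08155 mol
From the 1:2 ratio, n(CaCO3) = 1/2 × 0.08155 = 0.04077 mol
mass of CaCO3 = 0.04077 × 100.09 = 4.081 g

4.081 g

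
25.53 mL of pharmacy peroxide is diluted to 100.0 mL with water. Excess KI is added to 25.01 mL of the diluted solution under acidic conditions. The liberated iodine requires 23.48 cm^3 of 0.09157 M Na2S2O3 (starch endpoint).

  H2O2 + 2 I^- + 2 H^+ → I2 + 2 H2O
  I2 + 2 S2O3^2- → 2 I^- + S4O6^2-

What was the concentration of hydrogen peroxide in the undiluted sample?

0.1684 M

n(S2O3^2-) = 0.02348 × 0.09157 = 2.150 × 10^-3 mol
n(I2) = n(S2O3^2-)/2 = 1.075 × 10^-3 mol
n(H2O2) in the aliquot = 1.075 × 10^-3 mol (1:1 ratio)
[H2O2]_dilute = 1.075 × 10^-3 / 0.02501 = 0.04298 mol/L
[H2O2]_original = 0.04298 × 100.0/25.53 = 0.1684 mol/L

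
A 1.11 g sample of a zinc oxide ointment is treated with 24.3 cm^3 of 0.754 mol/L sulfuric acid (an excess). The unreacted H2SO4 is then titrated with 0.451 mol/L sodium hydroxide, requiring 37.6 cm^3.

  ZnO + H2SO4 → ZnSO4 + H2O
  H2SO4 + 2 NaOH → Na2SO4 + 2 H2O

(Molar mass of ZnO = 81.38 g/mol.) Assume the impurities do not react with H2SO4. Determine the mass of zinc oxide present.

n(H2SO4) added = 0.0243 × 0.754 = 0.0183 mol
n(NaOH) used in back-titration = 0.0376 × 0.451 = 0.0170 mol
From the 1:2 ratio, n(H2SO4) left over = 1/2 × 0.0170 = 8.48 × 10^-3 mol
n(H2SO4) consumed by analyte = 0.0183 − 8.48 × 10^-3 = 9.84 × 10^-3 mol
n(ZnO) = 9.84 × 10^-3 mol (1:1 ratio)
mass of ZnO = 9.84 × 10^-3 × 81.38 = 0.801 g

0.801 g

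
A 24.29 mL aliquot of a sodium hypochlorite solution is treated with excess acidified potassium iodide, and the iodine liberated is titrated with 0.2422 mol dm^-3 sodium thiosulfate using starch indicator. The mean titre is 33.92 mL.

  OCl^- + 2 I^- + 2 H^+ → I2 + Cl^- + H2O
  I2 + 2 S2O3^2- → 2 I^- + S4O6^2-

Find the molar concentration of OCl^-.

n(S2O3^2-) = 0.03392 × 0.2422 = 8.215 × 10^-3 mol
n(I2) = n(S2O3^2-)/2 = 4.108 × 10^-3 mol
n(OCl^-) in the aliquot = 4.108 × 10^-3 mol (1:1 ratio)
[OCl^-] = 4.108 × 10^-3 / 0.02429 = 0.1691 mol/L

0.1691 mol/L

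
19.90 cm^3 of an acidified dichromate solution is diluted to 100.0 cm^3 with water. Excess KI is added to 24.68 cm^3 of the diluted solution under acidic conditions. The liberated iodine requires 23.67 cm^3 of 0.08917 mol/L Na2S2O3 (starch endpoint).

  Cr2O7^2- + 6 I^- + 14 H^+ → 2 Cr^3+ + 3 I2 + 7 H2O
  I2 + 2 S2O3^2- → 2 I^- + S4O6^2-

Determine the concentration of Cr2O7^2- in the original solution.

n(S2O3^2-) = 0.02367 × 0.08917 = 2.111 × 10^-3 mol
n(I2) = n(S2O3^2-)/2 = 1.055 × 10^-3 mol
From the 1:3 ratio, n(Cr2O7^2-) in the aliquot = 1/3 × 1.055 × 10^-3 = 3.518 × 10^-4 mol
[Cr2O7^2-]_dilute = 3.518 × 10^-4 / 0.02468 = 0.01425 mol/L
[Cr2O7^2-]_original = 0.01425 × 100.0/19.90 = 0.07163 mol/L

0.07163 mol/L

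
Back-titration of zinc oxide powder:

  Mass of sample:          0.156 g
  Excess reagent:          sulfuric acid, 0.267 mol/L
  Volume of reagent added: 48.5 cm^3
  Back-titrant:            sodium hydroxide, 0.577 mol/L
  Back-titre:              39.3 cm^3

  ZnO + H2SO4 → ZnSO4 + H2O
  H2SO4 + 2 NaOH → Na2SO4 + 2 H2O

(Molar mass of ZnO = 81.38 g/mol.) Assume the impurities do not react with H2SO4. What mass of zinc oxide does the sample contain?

n(H2SO4) added = 0.0485 × 0.267 = 0.0129 mol
n(NaOH) used in back-titration = 0.0393 × 0.577 = 0.0227 mol
From the 1:2 ratio, n(H2SO4) left over = 1/2 × 0.0227 = 0.0113 mol
n(H2SO4) consumed by analyte = 0.0129 − 0.0113 = 1.61 × 10^-3 mol
n(ZnO) = 1.61 × 10^-3 mol (1:1 ratio)
mass of ZnO = 1.61 × 10^-3 × 81.38 = 0.131 g

0.131 g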